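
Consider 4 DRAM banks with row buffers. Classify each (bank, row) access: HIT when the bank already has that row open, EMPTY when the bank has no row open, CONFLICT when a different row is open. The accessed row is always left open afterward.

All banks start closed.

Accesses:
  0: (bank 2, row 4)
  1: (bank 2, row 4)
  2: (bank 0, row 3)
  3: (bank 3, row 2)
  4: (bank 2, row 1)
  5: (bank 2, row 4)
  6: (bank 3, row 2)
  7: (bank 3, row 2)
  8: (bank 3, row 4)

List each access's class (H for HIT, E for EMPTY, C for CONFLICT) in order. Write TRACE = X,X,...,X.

#0 (2,4) E
#1 (2,4) H  (was 4)
#2 (0,3) E
#3 (3,2) E
#4 (2,1) C  (was 4)
#5 (2,4) C  (was 1)
#6 (3,2) H  (was 2)
#7 (3,2) H  (was 2)
#8 (3,4) C  (was 2)

TRACE = E,H,E,E,C,C,H,H,C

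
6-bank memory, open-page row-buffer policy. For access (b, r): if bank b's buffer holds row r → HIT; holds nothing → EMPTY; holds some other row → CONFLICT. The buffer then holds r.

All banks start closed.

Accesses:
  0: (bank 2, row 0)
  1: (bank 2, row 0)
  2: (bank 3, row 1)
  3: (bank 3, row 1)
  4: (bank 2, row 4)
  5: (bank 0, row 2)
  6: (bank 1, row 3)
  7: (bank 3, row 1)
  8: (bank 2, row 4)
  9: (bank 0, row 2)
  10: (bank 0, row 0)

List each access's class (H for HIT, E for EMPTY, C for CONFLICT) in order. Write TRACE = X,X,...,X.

step 0: bank2 None->0 [EMPTY]
step 1: bank2 0->0 [HIT]
step 2: bank3 None->1 [EMPTY]
step 3: bank3 1->1 [HIT]
step 4: bank2 0->4 [CONFLICT]
step 5: bank0 None->2 [EMPTY]
step 6: bank1 None->3 [EMPTY]
step 7: bank3 1->1 [HIT]
step 8: bank2 4->4 [HIT]
step 9: bank0 2->2 [HIT]
step 10: bank0 2->0 [CONFLICT]

TRACE = E,H,E,H,C,E,E,H,H,H,C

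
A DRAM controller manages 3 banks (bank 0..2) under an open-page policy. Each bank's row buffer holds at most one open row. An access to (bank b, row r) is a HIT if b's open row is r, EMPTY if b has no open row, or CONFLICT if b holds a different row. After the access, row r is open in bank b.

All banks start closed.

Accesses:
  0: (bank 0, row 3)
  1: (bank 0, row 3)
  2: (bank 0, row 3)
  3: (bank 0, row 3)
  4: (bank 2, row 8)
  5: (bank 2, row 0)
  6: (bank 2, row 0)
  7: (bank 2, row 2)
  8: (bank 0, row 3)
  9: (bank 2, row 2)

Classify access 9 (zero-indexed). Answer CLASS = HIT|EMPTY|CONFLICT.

  [0] b0 r3: no row ⇒ E
  [1] b0 r3: had r3 ⇒ H
  [2] b0 r3: had r3 ⇒ H
  [3] b0 r3: had r3 ⇒ H
  [4] b2 r8: no row ⇒ E
  [5] b2 r0: had r8 ⇒ C
  [6] b2 r0: had r0 ⇒ H
  [7] b2 r2: had r0 ⇒ C
  [8] b0 r3: had r3 ⇒ H
  [9] b2 r2: had r2 ⇒ H

CLASS = HIT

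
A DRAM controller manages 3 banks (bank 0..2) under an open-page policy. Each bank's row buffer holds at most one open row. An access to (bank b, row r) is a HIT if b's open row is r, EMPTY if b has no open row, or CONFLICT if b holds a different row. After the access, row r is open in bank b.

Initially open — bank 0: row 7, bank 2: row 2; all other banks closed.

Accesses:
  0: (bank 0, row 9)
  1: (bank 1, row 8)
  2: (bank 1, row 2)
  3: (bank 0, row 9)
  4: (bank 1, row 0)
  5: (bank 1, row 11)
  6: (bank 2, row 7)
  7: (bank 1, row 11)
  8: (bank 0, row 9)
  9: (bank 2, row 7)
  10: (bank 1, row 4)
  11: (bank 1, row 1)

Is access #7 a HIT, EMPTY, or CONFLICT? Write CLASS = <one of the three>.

#0 (0,9) C  (was 7)
#1 (1,8) E
#2 (1,2) C  (was 8)
#3 (0,9) H  (was 9)
#4 (1,0) C  (was 2)
#5 (1,11) C  (was 0)
#6 (2,7) C  (was 2)
#7 (1,11) H  (was 11)
#8 (0,9) H  (was 9)
#9 (2,7) H  (was 7)
#10 (1,4) C  (was 11)
#11 (1,1) C  (was 4)

CLASS = HIT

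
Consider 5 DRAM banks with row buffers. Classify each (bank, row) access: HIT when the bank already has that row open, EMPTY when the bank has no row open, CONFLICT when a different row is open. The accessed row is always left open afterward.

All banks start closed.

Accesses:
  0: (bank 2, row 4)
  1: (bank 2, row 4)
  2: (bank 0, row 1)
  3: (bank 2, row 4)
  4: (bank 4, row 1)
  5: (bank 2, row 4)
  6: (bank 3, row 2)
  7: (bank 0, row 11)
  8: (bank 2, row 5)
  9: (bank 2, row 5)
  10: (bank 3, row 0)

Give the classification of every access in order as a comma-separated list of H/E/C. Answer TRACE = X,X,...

#0 (2,4) E
#1 (2,4) H  (was 4)
#2 (0,1) E
#3 (2,4) H  (was 4)
#4 (4,1) E
#5 (2,4) H  (was 4)
#6 (3,2) E
#7 (0,11) C  (was 1)
#8 (2,5) C  (was 4)
#9 (2,5) H  (was 5)
#10 (3,0) C  (was 2)

TRACE = E,H,E,H,E,H,E,C,C,H,C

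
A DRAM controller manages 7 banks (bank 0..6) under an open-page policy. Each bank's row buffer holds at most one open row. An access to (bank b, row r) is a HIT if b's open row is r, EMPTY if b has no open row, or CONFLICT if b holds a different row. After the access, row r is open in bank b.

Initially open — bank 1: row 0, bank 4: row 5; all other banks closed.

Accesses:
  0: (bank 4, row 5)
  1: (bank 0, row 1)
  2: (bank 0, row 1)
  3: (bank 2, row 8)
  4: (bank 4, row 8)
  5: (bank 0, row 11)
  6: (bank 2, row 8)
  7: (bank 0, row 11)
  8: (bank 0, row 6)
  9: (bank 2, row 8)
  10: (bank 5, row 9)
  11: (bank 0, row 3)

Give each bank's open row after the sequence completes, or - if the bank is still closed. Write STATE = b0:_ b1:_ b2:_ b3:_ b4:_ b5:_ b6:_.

STATE = b0:3 b1:0 b2:8 b3:- b4:8 b5:9 b6:-

step 0: bank4 5->5 [HIT]
step 1: bank0 None->1 [EMPTY]
step 2: bank0 1->1 [HIT]
step 3: bank2 None->8 [EMPTY]
step 4: bank4 5->8 [CONFLICT]
step 5: bank0 1->11 [CONFLICT]
step 6: bank2 8->8 [HIT]
step 7: bank0 11->11 [HIT]
step 8: bank0 11->6 [CONFLICT]
step 9: bank2 8->8 [HIT]
step 10: bank5 None->9 [EMPTY]
step 11: bank0 6->3 [CONFLICT]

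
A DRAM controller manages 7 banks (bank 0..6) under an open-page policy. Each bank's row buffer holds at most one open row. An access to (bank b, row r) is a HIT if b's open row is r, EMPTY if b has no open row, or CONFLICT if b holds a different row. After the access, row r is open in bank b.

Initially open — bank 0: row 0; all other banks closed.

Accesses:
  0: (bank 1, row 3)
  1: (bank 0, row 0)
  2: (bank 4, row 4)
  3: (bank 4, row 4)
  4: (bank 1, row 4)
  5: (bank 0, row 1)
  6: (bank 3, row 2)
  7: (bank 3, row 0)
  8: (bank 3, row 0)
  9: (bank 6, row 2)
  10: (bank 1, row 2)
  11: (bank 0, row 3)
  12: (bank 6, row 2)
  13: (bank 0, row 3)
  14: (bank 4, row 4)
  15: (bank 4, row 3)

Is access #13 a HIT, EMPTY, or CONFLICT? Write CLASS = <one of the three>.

0: bank 1 row 3 — prev None → EMPTY
1: bank 0 row 0 — prev 0 → HIT
2: bank 4 row 4 — prev None → EMPTY
3: bank 4 row 4 — prev 4 → HIT
4: bank 1 row 4 — prev 3 → CONFLICT
5: bank 0 row 1 — prev 0 → CONFLICT
6: bank 3 row 2 — prev None → EMPTY
7: bank 3 row 0 — prev 2 → CONFLICT
8: bank 3 row 0 — prev 0 → HIT
9: bank 6 row 2 — prev None → EMPTY
10: bank 1 row 2 — prev 4 → CONFLICT
11: bank 0 row 3 — prev 1 → CONFLICT
12: bank 6 row 2 — prev 2 → HIT
13: bank 0 row 3 — prev 3 → HIT
14: bank 4 row 4 — prev 4 → HIT
15: bank 4 row 3 — prev 4 → CONFLICT

CLASS = HIT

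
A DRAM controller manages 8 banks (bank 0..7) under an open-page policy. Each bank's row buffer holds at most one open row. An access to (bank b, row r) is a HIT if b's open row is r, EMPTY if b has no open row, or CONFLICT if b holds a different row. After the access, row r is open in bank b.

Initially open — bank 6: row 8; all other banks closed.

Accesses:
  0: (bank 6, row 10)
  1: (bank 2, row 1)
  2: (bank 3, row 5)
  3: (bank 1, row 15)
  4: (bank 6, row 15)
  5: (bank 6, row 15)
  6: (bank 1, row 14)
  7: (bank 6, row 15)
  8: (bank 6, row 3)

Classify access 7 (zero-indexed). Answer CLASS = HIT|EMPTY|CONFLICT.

0: bank 6 row 10 — prev 8 → CONFLICT
1: bank 2 row 1 — prev None → EMPTY
2: bank 3 row 5 — prev None → EMPTY
3: bank 1 row 15 — prev None → EMPTY
4: bank 6 row 15 — prev 10 → CONFLICT
5: bank 6 row 15 — prev 15 → HIT
6: bank 1 row 14 — prev 15 → CONFLICT
7: bank 6 row 15 — prev 15 → HIT
8: bank 6 row 3 — prev 15 → CONFLICT

CLASS = HIT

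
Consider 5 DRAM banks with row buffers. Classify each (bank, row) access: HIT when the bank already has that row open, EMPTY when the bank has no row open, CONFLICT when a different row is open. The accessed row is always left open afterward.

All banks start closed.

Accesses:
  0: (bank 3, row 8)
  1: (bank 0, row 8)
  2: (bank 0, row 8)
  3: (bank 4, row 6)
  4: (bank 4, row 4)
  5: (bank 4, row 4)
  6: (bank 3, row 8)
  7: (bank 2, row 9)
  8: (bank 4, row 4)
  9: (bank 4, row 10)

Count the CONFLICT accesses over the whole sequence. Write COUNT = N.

COUNT = 2

step 0: bank3 None->8 [EMPTY]
step 1: bank0 None->8 [EMPTY]
step 2: bank0 8->8 [HIT]
step 3: bank4 None->6 [EMPTY]
step 4: bank4 6->4 [CONFLICT]
step 5: bank4 4->4 [HIT]
step 6: bank3 8->8 [HIT]
step 7: bank2 None->9 [EMPTY]
step 8: bank4 4->4 [HIT]
step 9: bank4 4->10 [CONFLICT]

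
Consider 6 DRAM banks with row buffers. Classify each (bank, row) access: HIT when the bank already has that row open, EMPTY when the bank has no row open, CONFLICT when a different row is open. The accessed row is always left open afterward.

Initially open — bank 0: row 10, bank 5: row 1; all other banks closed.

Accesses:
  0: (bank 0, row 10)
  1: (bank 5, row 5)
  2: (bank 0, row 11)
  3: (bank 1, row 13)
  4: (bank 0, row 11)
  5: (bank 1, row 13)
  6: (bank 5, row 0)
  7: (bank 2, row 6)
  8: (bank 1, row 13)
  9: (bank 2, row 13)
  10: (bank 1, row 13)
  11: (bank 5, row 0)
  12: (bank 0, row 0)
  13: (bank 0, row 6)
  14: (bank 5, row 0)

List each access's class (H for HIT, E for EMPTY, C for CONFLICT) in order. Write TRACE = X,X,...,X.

0: bank 0 row 10 — prev 10 → HIT
1: bank 5 row 5 — prev 1 → CONFLICT
2: bank 0 row 11 — prev 10 → CONFLICT
3: bank 1 row 13 — prev None → EMPTY
4: bank 0 row 11 — prev 11 → HIT
5: bank 1 row 13 — prev 13 → HIT
6: bank 5 row 0 — prev 5 → CONFLICT
7: bank 2 row 6 — prev None → EMPTY
8: bank 1 row 13 — prev 13 → HIT
9: bank 2 row 13 — prev 6 → CONFLICT
10: bank 1 row 13 — prev 13 → HIT
11: bank 5 row 0 — prev 0 → HIT
12: bank 0 row 0 — prev 11 → CONFLICT
13: bank 0 row 6 — prev 0 → CONFLICT
14: bank 5 row 0 — prev 0 → HIT

TRACE = H,C,C,E,H,H,C,E,H,C,H,H,C,C,H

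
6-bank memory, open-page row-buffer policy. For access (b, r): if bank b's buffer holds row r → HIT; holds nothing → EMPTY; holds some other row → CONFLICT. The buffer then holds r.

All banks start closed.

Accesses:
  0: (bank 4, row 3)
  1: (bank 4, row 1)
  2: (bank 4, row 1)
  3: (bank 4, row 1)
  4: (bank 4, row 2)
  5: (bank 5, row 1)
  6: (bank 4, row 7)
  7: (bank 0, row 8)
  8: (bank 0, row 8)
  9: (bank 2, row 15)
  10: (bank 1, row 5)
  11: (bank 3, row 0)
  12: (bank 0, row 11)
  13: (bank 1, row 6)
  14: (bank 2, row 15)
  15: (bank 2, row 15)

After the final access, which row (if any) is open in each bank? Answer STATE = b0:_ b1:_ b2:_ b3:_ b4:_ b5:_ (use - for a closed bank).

#0 (4,3) E
#1 (4,1) C  (was 3)
#2 (4,1) H  (was 1)
#3 (4,1) H  (was 1)
#4 (4,2) C  (was 1)
#5 (5,1) E
#6 (4,7) C  (was 2)
#7 (0,8) E
#8 (0,8) H  (was 8)
#9 (2,15) E
#10 (1,5) E
#11 (3,0) E
#12 (0,11) C  (was 8)
#13 (1,6) C  (was 5)
#14 (2,15) H  (was 15)
#15 (2,15) H  (was 15)

STATE = b0:11 b1:6 b2:15 b3:0 b4:7 b5:1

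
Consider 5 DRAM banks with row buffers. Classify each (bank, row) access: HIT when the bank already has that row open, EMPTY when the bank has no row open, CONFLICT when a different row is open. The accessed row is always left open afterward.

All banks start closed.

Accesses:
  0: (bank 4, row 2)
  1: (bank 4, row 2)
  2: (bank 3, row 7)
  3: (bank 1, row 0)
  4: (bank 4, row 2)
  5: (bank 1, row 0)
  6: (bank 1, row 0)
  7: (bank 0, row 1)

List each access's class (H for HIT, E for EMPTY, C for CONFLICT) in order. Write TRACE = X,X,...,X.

  [0] b4 r2: no row ⇒ E
  [1] b4 r2: had r2 ⇒ H
  [2] b3 r7: no row ⇒ E
  [3] b1 r0: no row ⇒ E
  [4] b4 r2: had r2 ⇒ H
  [5] b1 r0: had r0 ⇒ H
  [6] b1 r0: had r0 ⇒ H
  [7] b0 r1: no row ⇒ E

TRACE = E,H,E,E,H,H,H,E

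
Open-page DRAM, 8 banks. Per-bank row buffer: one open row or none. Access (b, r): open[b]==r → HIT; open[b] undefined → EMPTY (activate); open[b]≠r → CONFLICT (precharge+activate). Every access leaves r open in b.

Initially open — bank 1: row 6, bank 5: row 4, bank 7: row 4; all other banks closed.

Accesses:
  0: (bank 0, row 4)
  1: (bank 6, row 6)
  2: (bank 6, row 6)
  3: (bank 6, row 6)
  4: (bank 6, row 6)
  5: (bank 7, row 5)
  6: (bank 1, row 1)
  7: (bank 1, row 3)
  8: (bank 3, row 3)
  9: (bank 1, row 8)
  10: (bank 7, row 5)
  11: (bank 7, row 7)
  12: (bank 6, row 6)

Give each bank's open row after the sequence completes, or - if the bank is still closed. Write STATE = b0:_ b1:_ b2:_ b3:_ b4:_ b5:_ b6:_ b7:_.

0: bank 0 row 4 — prev None → EMPTY
1: bank 6 row 6 — prev None → EMPTY
2: bank 6 row 6 — prev 6 → HIT
3: bank 6 row 6 — prev 6 → HIT
4: bank 6 row 6 — prev 6 → HIT
5: bank 7 row 5 — prev 4 → CONFLICT
6: bank 1 row 1 — prev 6 → CONFLICT
7: bank 1 row 3 — prev 1 → CONFLICT
8: bank 3 row 3 — prev None → EMPTY
9: bank 1 row 8 — prev 3 → CONFLICT
10: bank 7 row 5 — prev 5 → HIT
11: bank 7 row 7 — prev 5 → CONFLICT
12: bank 6 row 6 — prev 6 → HIT

STATE = b0:4 b1:8 b2:- b3:3 b4:- b5:4 b6:6 b7:7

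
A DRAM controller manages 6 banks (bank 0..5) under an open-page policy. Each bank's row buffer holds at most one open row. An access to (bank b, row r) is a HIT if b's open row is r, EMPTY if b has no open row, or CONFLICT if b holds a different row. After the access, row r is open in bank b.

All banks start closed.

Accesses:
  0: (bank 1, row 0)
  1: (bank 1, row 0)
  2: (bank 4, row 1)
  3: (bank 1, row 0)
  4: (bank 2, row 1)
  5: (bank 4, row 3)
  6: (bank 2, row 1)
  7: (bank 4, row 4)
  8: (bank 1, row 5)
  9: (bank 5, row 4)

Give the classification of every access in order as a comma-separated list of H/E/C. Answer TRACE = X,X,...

step 0: bank1 None->0 [EMPTY]
step 1: bank1 0->0 [HIT]
step 2: bank4 None->1 [EMPTY]
step 3: bank1 0->0 [HIT]
step 4: bank2 None->1 [EMPTY]
step 5: bank4 1->3 [CONFLICT]
step 6: bank2 1->1 [HIT]
step 7: bank4 3->4 [CONFLICT]
step 8: bank1 0->5 [CONFLICT]
step 9: bank5 None->4 [EMPTY]

TRACE = E,H,E,H,E,C,H,C,C,E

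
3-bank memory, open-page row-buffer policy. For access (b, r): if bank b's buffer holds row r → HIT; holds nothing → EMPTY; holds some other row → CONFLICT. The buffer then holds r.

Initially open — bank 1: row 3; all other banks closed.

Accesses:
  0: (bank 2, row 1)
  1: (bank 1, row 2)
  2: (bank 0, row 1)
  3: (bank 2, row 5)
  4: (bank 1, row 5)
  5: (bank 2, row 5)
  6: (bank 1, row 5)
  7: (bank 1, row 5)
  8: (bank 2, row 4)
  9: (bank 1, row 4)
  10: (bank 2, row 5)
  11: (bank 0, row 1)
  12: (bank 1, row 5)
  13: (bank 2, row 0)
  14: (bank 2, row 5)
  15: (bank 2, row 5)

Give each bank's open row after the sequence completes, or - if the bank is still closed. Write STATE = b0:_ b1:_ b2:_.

#0 (2,1) E
#1 (1,2) C  (was 3)
#2 (0,1) E
#3 (2,5) C  (was 1)
#4 (1,5) C  (was 2)
#5 (2,5) H  (was 5)
#6 (1,5) H  (was 5)
#7 (1,5) H  (was 5)
#8 (2,4) C  (was 5)
#9 (1,4) C  (was 5)
#10 (2,5) C  (was 4)
#11 (0,1) H  (was 1)
#12 (1,5) C  (was 4)
#13 (2,0) C  (was 5)
#14 (2,5) C  (was 0)
#15 (2,5) H  (was 5)

STATE = b0:1 b1:5 b2:5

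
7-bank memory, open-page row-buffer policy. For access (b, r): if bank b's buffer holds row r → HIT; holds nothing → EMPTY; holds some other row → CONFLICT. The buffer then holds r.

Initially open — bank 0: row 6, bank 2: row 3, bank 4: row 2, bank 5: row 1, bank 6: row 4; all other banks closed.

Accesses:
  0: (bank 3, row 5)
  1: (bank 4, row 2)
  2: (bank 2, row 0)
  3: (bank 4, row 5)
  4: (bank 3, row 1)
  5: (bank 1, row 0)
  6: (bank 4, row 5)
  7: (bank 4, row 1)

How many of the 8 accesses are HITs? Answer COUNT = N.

COUNT = 2

#0 (3,5) E
#1 (4,2) H  (was 2)
#2 (2,0) C  (was 3)
#3 (4,5) C  (was 2)
#4 (3,1) C  (was 5)
#5 (1,0) E
#6 (4,5) H  (was 5)
#7 (4,1) C  (was 5)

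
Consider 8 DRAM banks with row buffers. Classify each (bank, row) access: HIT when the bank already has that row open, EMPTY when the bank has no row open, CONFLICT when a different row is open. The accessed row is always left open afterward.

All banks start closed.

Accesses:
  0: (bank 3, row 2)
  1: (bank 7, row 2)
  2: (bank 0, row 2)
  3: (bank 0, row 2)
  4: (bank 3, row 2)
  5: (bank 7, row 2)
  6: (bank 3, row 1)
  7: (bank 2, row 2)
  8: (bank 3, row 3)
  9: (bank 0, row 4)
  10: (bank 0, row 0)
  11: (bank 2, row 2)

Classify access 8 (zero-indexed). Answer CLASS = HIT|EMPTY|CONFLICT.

CLASS = CONFLICT

step 0: bank3 None->2 [EMPTY]
step 1: bank7 None->2 [EMPTY]
step 2: bank0 None->2 [EMPTY]
step 3: bank0 2->2 [HIT]
step 4: bank3 2->2 [HIT]
step 5: bank7 2->2 [HIT]
step 6: bank3 2->1 [CONFLICT]
step 7: bank2 None->2 [EMPTY]
step 8: bank3 1->3 [CONFLICT]
step 9: bank0 2->4 [CONFLICT]
step 10: bank0 4->0 [CONFLICT]
step 11: bank2 2->2 [HIT]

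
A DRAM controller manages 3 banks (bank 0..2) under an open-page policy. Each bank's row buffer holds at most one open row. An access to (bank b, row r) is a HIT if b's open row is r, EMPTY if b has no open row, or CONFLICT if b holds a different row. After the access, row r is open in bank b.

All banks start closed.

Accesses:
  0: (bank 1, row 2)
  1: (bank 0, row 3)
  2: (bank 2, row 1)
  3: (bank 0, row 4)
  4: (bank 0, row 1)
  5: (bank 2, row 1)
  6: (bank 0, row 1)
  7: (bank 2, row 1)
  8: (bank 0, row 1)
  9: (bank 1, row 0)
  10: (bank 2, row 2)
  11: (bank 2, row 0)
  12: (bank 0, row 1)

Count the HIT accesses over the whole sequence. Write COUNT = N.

COUNT = 5

step 0: bank1 None->2 [EMPTY]
step 1: bank0 None->3 [EMPTY]
step 2: bank2 None->1 [EMPTY]
step 3: bank0 3->4 [CONFLICT]
step 4: bank0 4->1 [CONFLICT]
step 5: bank2 1->1 [HIT]
step 6: bank0 1->1 [HIT]
step 7: bank2 1->1 [HIT]
step 8: bank0 1->1 [HIT]
step 9: bank1 2->0 [CONFLICT]
step 10: bank2 1->2 [CONFLICT]
step 11: bank2 2->0 [CONFLICT]
step 12: bank0 1->1 [HIT]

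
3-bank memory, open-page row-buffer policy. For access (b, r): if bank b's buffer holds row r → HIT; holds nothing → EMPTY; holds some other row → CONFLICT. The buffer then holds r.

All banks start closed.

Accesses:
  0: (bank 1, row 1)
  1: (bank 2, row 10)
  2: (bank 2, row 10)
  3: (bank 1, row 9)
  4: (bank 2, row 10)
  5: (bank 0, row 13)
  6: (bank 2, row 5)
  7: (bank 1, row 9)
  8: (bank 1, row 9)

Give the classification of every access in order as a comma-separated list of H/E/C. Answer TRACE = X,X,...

0: bank 1 row 1 — prev None → EMPTY
1: bank 2 row 10 — prev None → EMPTY
2: bank 2 row 10 — prev 10 → HIT
3: bank 1 row 9 — prev 1 → CONFLICT
4: bank 2 row 10 — prev 10 → HIT
5: bank 0 row 13 — prev None → EMPTY
6: bank 2 row 5 — prev 10 → CONFLICT
7: bank 1 row 9 — prev 9 → HIT
8: bank 1 row 9 — prev 9 → HIT

TRACE = E,E,H,C,H,E,C,H,H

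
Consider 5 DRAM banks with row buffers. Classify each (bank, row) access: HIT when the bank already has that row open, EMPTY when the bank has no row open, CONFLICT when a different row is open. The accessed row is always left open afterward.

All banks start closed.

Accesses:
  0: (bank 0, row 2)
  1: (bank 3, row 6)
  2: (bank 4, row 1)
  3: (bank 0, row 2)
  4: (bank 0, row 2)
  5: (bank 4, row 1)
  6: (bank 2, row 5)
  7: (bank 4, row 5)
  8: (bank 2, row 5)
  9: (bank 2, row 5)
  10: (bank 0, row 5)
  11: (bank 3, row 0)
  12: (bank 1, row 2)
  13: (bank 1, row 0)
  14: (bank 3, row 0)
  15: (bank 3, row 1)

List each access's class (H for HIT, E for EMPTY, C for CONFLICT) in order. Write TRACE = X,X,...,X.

TRACE = E,E,E,H,H,H,E,C,H,H,C,C,E,C,H,C

#0 (0,2) E
#1 (3,6) E
#2 (4,1) E
#3 (0,2) H  (was 2)
#4 (0,2) H  (was 2)
#5 (4,1) H  (was 1)
#6 (2,5) E
#7 (4,5) C  (was 1)
#8 (2,5) H  (was 5)
#9 (2,5) H  (was 5)
#10 (0,5) C  (was 2)
#11 (3,0) C  (was 6)
#12 (1,2) E
#13 (1,0) C  (was 2)
#14 (3,0) H  (was 0)
#15 (3,1) C  (was 0)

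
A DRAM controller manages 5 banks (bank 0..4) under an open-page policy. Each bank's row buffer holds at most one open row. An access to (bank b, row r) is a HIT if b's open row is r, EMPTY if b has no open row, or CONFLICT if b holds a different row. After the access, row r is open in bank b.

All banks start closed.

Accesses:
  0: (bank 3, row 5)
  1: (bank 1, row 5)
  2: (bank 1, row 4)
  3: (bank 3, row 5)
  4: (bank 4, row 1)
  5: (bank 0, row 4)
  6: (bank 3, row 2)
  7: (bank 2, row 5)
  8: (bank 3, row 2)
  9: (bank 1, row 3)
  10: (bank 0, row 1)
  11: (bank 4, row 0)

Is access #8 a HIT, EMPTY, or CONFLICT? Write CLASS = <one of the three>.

#0 (3,5) E
#1 (1,5) E
#2 (1,4) C  (was 5)
#3 (3,5) H  (was 5)
#4 (4,1) E
#5 (0,4) E
#6 (3,2) C  (was 5)
#7 (2,5) E
#8 (3,2) H  (was 2)
#9 (1,3) C  (was 4)
#10 (0,1) C  (was 4)
#11 (4,0) C  (was 1)

CLASS = HIT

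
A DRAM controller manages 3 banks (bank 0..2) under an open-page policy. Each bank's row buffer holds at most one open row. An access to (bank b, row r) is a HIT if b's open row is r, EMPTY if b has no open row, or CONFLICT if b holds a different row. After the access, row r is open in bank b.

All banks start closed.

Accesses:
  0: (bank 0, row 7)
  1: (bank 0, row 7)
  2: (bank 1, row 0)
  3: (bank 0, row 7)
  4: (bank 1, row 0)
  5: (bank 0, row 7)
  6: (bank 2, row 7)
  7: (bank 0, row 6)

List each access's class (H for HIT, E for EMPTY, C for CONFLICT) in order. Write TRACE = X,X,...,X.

  [0] b0 r7: no row ⇒ E
  [1] b0 r7: had r7 ⇒ H
  [2] b1 r0: no row ⇒ E
  [3] b0 r7: had r7 ⇒ H
  [4] b1 r0: had r0 ⇒ H
  [5] b0 r7: had r7 ⇒ H
  [6] b2 r7: no row ⇒ E
  [7] b0 r6: had r7 ⇒ C

TRACE = E,H,E,H,H,H,E,C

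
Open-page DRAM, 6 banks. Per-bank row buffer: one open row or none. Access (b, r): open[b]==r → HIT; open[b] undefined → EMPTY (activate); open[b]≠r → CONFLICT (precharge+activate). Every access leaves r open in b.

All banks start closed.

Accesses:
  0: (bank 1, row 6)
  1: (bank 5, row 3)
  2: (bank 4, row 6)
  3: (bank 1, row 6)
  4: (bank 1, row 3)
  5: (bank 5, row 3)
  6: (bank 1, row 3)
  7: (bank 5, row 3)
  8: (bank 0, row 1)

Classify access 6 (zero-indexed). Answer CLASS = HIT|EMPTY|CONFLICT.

CLASS = HIT

0: bank 1 row 6 — prev None → EMPTY
1: bank 5 row 3 — prev None → EMPTY
2: bank 4 row 6 — prev None → EMPTY
3: bank 1 row 6 — prev 6 → HIT
4: bank 1 row 3 — prev 6 → CONFLICT
5: bank 5 row 3 — prev 3 → HIT
6: bank 1 row 3 — prev 3 → HIT
7: bank 5 row 3 — prev 3 → HIT
8: bank 0 row 1 — prev None → EMPTY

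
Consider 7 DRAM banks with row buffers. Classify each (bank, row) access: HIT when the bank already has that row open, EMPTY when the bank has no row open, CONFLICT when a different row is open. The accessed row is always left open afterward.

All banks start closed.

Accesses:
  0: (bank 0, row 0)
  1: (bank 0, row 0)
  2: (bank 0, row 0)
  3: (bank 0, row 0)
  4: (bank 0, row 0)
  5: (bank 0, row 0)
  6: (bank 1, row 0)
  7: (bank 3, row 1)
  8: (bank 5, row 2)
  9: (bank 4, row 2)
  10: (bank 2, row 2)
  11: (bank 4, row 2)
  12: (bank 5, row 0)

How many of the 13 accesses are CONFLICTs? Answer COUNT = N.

COUNT = 1

#0 (0,0) E
#1 (0,0) H  (was 0)
#2 (0,0) H  (was 0)
#3 (0,0) H  (was 0)
#4 (0,0) H  (was 0)
#5 (0,0) H  (was 0)
#6 (1,0) E
#7 (3,1) E
#8 (5,2) E
#9 (4,2) E
#10 (2,2) E
#11 (4,2) H  (was 2)
#12 (5,0) C  (was 2)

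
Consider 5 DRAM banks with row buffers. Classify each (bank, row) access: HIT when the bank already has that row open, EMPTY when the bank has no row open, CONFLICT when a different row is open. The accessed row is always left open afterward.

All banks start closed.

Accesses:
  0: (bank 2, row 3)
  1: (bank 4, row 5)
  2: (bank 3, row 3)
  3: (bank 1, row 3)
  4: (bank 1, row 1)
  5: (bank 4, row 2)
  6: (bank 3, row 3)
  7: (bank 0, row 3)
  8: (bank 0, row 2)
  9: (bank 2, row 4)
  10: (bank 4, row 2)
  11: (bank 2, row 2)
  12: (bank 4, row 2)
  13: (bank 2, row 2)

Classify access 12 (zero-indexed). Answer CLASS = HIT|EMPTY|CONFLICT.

CLASS = HIT

step 0: bank2 None->3 [EMPTY]
step 1: bank4 None->5 [EMPTY]
step 2: bank3 None->3 [EMPTY]
step 3: bank1 None->3 [EMPTY]
step 4: bank1 3->1 [CONFLICT]
step 5: bank4 5->2 [CONFLICT]
step 6: bank3 3->3 [HIT]
step 7: bank0 None->3 [EMPTY]
step 8: bank0 3->2 [CONFLICT]
step 9: bank2 3->4 [CONFLICT]
step 10: bank4 2->2 [HIT]
step 11: bank2 4->2 [CONFLICT]
step 12: bank4 2->2 [HIT]
step 13: bank2 2->2 [HIT]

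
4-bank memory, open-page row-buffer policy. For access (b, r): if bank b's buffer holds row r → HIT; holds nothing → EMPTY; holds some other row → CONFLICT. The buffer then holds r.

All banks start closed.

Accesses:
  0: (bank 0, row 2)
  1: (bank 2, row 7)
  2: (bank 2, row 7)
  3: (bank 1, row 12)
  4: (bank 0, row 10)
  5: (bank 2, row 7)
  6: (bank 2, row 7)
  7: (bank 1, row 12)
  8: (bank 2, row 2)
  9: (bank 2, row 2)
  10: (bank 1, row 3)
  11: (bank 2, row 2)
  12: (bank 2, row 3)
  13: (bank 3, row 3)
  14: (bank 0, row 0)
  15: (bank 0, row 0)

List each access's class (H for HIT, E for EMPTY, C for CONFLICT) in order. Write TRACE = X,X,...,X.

0: bank 0 row 2 — prev None → EMPTY
1: bank 2 row 7 — prev None → EMPTY
2: bank 2 row 7 — prev 7 → HIT
3: bank 1 row 12 — prev None → EMPTY
4: bank 0 row 10 — prev 2 → CONFLICT
5: bank 2 row 7 — prev 7 → HIT
6: bank 2 row 7 — prev 7 → HIT
7: bank 1 row 12 — prev 12 → HIT
8: bank 2 row 2 — prev 7 → CONFLICT
9: bank 2 row 2 — prev 2 → HIT
10: bank 1 row 3 — prev 12 → CONFLICT
11: bank 2 row 2 — prev 2 → HIT
12: bank 2 row 3 — prev 2 → CONFLICT
13: bank 3 row 3 — prev None → EMPTY
14: bank 0 row 0 — prev 10 → CONFLICT
15: bank 0 row 0 — prev 0 → HIT

TRACE = E,E,H,E,C,H,H,H,C,H,C,H,C,E,C,H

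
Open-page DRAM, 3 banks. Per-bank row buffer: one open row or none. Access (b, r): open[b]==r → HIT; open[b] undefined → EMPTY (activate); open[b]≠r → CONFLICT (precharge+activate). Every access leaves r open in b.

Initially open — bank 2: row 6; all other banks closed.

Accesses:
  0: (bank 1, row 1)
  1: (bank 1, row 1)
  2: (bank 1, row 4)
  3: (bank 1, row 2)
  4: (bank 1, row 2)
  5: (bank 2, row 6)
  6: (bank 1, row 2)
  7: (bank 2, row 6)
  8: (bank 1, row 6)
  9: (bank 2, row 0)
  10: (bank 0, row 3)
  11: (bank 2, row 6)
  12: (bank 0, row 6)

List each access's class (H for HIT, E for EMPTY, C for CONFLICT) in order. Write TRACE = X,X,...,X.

  [0] b1 r1: no row ⇒ E
  [1] b1 r1: had r1 ⇒ H
  [2] b1 r4: had r1 ⇒ C
  [3] b1 r2: had r4 ⇒ C
  [4] b1 r2: had r2 ⇒ H
  [5] b2 r6: had r6 ⇒ H
  [6] b1 r2: had r2 ⇒ H
  [7] b2 r6: had r6 ⇒ H
  [8] b1 r6: had r2 ⇒ C
  [9] b2 r0: had r6 ⇒ C
  [10] b0 r3: no row ⇒ E
  [11] b2 r6: had r0 ⇒ C
  [12] b0 r6: had r3 ⇒ C

TRACE = E,H,C,C,H,H,H,H,C,C,E,C,C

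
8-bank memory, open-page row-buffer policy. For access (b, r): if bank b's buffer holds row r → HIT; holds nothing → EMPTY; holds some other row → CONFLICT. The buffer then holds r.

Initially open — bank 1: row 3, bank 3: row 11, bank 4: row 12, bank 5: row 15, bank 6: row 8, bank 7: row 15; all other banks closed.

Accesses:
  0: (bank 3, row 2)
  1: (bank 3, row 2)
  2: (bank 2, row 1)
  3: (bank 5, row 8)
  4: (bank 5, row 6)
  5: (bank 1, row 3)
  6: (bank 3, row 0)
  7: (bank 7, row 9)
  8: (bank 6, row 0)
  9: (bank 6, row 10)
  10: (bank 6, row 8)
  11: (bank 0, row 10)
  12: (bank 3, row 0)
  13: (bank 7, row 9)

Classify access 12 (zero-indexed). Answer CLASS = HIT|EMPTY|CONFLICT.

#0 (3,2) C  (was 11)
#1 (3,2) H  (was 2)
#2 (2,1) E
#3 (5,8) C  (was 15)
#4 (5,6) C  (was 8)
#5 (1,3) H  (was 3)
#6 (3,0) C  (was 2)
#7 (7,9) C  (was 15)
#8 (6,0) C  (was 8)
#9 (6,10) C  (was 0)
#10 (6,8) C  (was 10)
#11 (0,10) E
#12 (3,0) H  (was 0)
#13 (7,9) H  (was 9)

CLASS = HIT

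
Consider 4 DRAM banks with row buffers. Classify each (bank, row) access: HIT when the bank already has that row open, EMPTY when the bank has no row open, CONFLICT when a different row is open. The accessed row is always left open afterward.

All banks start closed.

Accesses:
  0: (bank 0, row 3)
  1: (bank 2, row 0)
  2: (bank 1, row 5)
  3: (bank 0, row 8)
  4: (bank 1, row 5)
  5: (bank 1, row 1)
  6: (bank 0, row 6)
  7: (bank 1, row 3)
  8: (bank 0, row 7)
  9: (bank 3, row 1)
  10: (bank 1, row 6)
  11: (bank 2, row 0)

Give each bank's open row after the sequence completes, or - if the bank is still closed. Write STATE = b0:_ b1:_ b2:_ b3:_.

STATE = b0:7 b1:6 b2:0 b3:1

#0 (0,3) E
#1 (2,0) E
#2 (1,5) E
#3 (0,8) C  (was 3)
#4 (1,5) H  (was 5)
#5 (1,1) C  (was 5)
#6 (0,6) C  (was 8)
#7 (1,3) C  (was 1)
#8 (0,7) C  (was 6)
#9 (3,1) E
#10 (1,6) C  (was 3)
#11 (2,0) H  (was 0)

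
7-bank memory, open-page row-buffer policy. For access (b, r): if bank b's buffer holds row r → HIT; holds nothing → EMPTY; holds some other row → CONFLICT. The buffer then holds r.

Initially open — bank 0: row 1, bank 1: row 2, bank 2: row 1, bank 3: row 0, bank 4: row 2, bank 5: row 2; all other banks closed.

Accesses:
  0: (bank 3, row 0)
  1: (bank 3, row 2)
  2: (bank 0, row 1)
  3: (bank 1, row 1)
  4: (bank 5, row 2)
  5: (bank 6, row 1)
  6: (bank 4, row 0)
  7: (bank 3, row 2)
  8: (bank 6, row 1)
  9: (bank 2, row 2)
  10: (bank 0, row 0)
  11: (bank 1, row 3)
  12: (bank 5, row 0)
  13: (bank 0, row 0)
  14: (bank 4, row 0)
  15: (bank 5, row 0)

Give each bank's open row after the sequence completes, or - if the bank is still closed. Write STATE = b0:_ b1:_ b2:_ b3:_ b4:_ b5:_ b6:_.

STATE = b0:0 b1:3 b2:2 b3:2 b4:0 b5:0 b6:1

  [0] b3 r0: had r0 ⇒ H
  [1] b3 r2: had r0 ⇒ C
  [2] b0 r1: had r1 ⇒ H
  [3] b1 r1: had r2 ⇒ C
  [4] b5 r2: had r2 ⇒ H
  [5] b6 r1: no row ⇒ E
  [6] b4 r0: had r2 ⇒ C
  [7] b3 r2: had r2 ⇒ H
  [8] b6 r1: had r1 ⇒ H
  [9] b2 r2: had r1 ⇒ C
  [10] b0 r0: had r1 ⇒ C
  [11] b1 r3: had r1 ⇒ C
  [12] b5 r0: had r2 ⇒ C
  [13] b0 r0: had r0 ⇒ H
  [14] b4 r0: had r0 ⇒ H
  [15] b5 r0: had r0 ⇒ H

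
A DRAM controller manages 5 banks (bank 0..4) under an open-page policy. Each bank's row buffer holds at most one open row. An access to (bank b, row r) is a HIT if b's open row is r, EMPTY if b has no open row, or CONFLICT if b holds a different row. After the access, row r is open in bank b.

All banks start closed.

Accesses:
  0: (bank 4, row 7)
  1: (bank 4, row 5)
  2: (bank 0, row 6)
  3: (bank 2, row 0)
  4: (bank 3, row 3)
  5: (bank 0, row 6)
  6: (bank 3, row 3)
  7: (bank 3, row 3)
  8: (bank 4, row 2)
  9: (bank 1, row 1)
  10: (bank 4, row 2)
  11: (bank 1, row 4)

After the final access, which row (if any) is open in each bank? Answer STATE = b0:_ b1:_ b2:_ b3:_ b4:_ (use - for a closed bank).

step 0: bank4 None->7 [EMPTY]
step 1: bank4 7->5 [CONFLICT]
step 2: bank0 None->6 [EMPTY]
step 3: bank2 None->0 [EMPTY]
step 4: bank3 None->3 [EMPTY]
step 5: bank0 6->6 [HIT]
step 6: bank3 3->3 [HIT]
step 7: bank3 3->3 [HIT]
step 8: bank4 5->2 [CONFLICT]
step 9: bank1 None->1 [EMPTY]
step 10: bank4 2->2 [HIT]
step 11: bank1 1->4 [CONFLICT]

STATE = b0:6 b1:4 b2:0 b3:3 b4:2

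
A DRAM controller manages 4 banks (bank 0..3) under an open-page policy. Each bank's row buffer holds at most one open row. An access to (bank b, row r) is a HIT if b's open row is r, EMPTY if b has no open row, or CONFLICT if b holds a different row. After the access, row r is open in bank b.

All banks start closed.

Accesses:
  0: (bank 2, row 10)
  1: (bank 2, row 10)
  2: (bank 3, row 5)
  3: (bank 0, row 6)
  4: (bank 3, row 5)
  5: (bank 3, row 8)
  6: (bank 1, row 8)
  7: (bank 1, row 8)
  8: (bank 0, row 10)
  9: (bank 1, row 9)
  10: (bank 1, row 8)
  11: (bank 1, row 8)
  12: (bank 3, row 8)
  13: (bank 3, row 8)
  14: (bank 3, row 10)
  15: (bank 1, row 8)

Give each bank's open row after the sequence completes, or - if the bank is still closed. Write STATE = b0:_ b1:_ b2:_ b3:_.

STATE = b0:10 b1:8 b2:10 b3:10

0: bank 2 row 10 — prev None → EMPTY
1: bank 2 row 10 — prev 10 → HIT
2: bank 3 row 5 — prev None → EMPTY
3: bank 0 row 6 — prev None → EMPTY
4: bank 3 row 5 — prev 5 → HIT
5: bank 3 row 8 — prev 5 → CONFLICT
6: bank 1 row 8 — prev None → EMPTY
7: bank 1 row 8 — prev 8 → HIT
8: bank 0 row 10 — prev 6 → CONFLICT
9: bank 1 row 9 — prev 8 → CONFLICT
10: bank 1 row 8 — prev 9 → CONFLICT
11: bank 1 row 8 — prev 8 → HIT
12: bank 3 row 8 — prev 8 → HIT
13: bank 3 row 8 — prev 8 → HIT
14: bank 3 row 10 — prev 8 → CONFLICT
15: bank 1 row 8 — prev 8 → HIT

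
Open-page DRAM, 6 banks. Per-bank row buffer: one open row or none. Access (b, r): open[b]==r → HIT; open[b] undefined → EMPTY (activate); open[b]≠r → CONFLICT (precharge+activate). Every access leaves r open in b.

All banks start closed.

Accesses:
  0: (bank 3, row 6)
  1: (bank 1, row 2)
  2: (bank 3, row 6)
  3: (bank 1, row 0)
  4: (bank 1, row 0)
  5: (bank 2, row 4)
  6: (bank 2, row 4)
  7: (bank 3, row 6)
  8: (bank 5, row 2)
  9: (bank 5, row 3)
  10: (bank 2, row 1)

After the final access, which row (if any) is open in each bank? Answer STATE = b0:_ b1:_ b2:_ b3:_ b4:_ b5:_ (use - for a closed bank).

0: bank 3 row 6 — prev None → EMPTY
1: bank 1 row 2 — prev None → EMPTY
2: bank 3 row 6 — prev 6 → HIT
3: bank 1 row 0 — prev 2 → CONFLICT
4: bank 1 row 0 — prev 0 → HIT
5: bank 2 row 4 — prev None → EMPTY
6: bank 2 row 4 — prev 4 → HIT
7: bank 3 row 6 — prev 6 → HIT
8: bank 5 row 2 — prev None → EMPTY
9: bank 5 row 3 — prev 2 → CONFLICT
10: bank 2 row 1 — prev 4 → CONFLICT

STATE = b0:- b1:0 b2:1 b3:6 b4:- b5:3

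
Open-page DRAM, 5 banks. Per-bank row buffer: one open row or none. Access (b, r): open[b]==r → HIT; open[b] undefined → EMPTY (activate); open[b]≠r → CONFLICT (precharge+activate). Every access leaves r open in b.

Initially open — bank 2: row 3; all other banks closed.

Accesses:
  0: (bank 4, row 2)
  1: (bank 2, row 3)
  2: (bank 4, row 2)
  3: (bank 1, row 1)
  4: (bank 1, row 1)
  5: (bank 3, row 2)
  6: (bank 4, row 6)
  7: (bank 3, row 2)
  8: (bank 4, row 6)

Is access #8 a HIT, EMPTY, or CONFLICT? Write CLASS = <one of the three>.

step 0: bank4 None->2 [EMPTY]
step 1: bank2 3->3 [HIT]
step 2: bank4 2->2 [HIT]
step 3: bank1 None->1 [EMPTY]
step 4: bank1 1->1 [HIT]
step 5: bank3 None->2 [EMPTY]
step 6: bank4 2->6 [CONFLICT]
step 7: bank3 2->2 [HIT]
step 8: bank4 6->6 [HIT]

CLASS = HIT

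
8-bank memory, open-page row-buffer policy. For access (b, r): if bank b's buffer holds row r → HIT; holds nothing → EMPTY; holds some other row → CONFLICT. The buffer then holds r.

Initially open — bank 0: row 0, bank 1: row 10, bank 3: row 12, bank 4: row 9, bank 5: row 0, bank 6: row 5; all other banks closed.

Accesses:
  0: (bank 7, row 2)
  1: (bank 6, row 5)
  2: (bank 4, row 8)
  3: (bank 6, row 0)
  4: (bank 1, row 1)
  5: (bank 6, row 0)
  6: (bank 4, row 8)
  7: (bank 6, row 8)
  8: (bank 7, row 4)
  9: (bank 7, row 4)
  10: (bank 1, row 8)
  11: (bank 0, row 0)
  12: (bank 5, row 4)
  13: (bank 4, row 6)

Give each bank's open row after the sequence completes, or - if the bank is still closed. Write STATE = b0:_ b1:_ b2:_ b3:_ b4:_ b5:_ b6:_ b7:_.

step 0: bank7 None->2 [EMPTY]
step 1: bank6 5->5 [HIT]
step 2: bank4 9->8 [CONFLICT]
step 3: bank6 5->0 [CONFLICT]
step 4: bank1 10->1 [CONFLICT]
step 5: bank6 0->0 [HIT]
step 6: bank4 8->8 [HIT]
step 7: bank6 0->8 [CONFLICT]
step 8: bank7 2->4 [CONFLICT]
step 9: bank7 4->4 [HIT]
step 10: bank1 1->8 [CONFLICT]
step 11: bank0 0->0 [HIT]
step 12: bank5 0->4 [CONFLICT]
step 13: bank4 8->6 [CONFLICT]

STATE = b0:0 b1:8 b2:- b3:12 b4:6 b5:4 b6:8 b7:4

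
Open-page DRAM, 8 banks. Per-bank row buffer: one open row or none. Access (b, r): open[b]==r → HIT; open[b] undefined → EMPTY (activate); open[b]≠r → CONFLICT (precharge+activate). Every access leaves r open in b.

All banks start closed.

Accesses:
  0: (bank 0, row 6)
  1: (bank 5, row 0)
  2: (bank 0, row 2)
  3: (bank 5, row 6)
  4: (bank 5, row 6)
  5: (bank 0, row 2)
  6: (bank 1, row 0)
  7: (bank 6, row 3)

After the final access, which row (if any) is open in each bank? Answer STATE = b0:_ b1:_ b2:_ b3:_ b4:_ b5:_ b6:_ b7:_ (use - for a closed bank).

STATE = b0:2 b1:0 b2:- b3:- b4:- b5:6 b6:3 b7:-

  [0] b0 r6: no row ⇒ E
  [1] b5 r0: no row ⇒ E
  [2] b0 r2: had r6 ⇒ C
  [3] b5 r6: had r0 ⇒ C
  [4] b5 r6: had r6 ⇒ H
  [5] b0 r2: had r2 ⇒ H
  [6] b1 r0: no row ⇒ E
  [7] b6 r3: no row ⇒ E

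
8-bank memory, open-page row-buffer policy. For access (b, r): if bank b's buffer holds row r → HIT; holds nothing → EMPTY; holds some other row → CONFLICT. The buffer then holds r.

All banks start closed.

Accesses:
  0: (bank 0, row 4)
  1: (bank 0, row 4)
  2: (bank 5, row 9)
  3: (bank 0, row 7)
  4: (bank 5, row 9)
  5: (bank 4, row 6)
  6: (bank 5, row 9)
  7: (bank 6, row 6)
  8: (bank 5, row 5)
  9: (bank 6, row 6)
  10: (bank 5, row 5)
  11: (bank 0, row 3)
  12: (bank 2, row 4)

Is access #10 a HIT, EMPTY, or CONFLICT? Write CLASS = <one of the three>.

CLASS = HIT

#0 (0,4) E
#1 (0,4) H  (was 4)
#2 (5,9) E
#3 (0,7) C  (was 4)
#4 (5,9) H  (was 9)
#5 (4,6) E
#6 (5,9) H  (was 9)
#7 (6,6) E
#8 (5,5) C  (was 9)
#9 (6,6) H  (was 6)
#10 (5,5) H  (was 5)
#11 (0,3) C  (was 7)
#12 (2,4) E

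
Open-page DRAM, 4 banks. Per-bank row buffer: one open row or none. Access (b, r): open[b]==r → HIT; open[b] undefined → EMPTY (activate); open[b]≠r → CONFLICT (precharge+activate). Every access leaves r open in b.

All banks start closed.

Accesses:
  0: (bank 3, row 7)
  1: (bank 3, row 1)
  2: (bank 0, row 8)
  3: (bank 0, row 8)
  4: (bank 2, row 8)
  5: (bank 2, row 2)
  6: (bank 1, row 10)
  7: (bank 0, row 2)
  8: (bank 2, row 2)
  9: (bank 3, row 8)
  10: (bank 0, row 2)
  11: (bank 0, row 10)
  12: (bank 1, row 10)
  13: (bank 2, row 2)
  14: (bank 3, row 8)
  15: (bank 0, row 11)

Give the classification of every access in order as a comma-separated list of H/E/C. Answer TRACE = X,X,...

TRACE = E,C,E,H,E,C,E,C,H,C,H,C,H,H,H,C

0: bank 3 row 7 — prev None → EMPTY
1: bank 3 row 1 — prev 7 → CONFLICT
2: bank 0 row 8 — prev None → EMPTY
3: bank 0 row 8 — prev 8 → HIT
4: bank 2 row 8 — prev None → EMPTY
5: bank 2 row 2 — prev 8 → CONFLICT
6: bank 1 row 10 — prev None → EMPTY
7: bank 0 row 2 — prev 8 → CONFLICT
8: bank 2 row 2 — prev 2 → HIT
9: bank 3 row 8 — prev 1 → CONFLICT
10: bank 0 row 2 — prev 2 → HIT
11: bank 0 row 10 — prev 2 → CONFLICT
12: bank 1 row 10 — prev 10 → HIT
13: bank 2 row 2 — prev 2 → HIT
14: bank 3 row 8 — prev 8 → HIT
15: bank 0 row 11 — prev 10 → CONFLICT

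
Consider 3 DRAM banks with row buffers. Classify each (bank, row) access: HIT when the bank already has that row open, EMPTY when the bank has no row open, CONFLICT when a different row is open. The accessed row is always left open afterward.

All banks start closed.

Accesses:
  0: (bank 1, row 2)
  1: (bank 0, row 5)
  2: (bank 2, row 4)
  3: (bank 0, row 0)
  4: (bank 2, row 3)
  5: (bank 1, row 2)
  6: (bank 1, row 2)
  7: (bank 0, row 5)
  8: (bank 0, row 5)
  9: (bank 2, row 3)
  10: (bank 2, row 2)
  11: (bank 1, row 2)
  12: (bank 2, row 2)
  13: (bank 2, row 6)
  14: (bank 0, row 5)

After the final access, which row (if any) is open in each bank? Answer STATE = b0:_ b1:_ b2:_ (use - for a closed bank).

STATE = b0:5 b1:2 b2:6

step 0: bank1 None->2 [EMPTY]
step 1: bank0 None->5 [EMPTY]
step 2: bank2 None->4 [EMPTY]
step 3: bank0 5->0 [CONFLICT]
step 4: bank2 4->3 [CONFLICT]
step 5: bank1 2->2 [HIT]
step 6: bank1 2->2 [HIT]
step 7: bank0 0->5 [CONFLICT]
step 8: bank0 5->5 [HIT]
step 9: bank2 3->3 [HIT]
step 10: bank2 3->2 [CONFLICT]
step 11: bank1 2->2 [HIT]
step 12: bank2 2->2 [HIT]
step 13: bank2 2->6 [CONFLICT]
step 14: bank0 5->5 [HIT]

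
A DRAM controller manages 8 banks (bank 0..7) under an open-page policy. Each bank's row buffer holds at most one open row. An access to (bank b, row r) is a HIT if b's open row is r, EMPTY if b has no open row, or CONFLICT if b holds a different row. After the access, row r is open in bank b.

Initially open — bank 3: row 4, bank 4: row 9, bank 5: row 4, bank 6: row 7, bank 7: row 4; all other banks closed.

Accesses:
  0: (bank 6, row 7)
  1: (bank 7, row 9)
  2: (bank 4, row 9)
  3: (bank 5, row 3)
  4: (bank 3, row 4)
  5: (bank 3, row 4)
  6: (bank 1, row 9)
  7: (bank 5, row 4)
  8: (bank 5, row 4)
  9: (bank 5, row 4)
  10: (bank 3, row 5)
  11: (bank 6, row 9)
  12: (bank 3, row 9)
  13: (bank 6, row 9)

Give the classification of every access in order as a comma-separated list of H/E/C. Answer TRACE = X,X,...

0: bank 6 row 7 — prev 7 → HIT
1: bank 7 row 9 — prev 4 → CONFLICT
2: bank 4 row 9 — prev 9 → HIT
3: bank 5 row 3 — prev 4 → CONFLICT
4: bank 3 row 4 — prev 4 → HIT
5: bank 3 row 4 — prev 4 → HIT
6: bank 1 row 9 — prev None → EMPTY
7: bank 5 row 4 — prev 3 → CONFLICT
8: bank 5 row 4 — prev 4 → HIT
9: bank 5 row 4 — prev 4 → HIT
10: bank 3 row 5 — prev 4 → CONFLICT
11: bank 6 row 9 — prev 7 → CONFLICT
12: bank 3 row 9 — prev 5 → CONFLICT
13: bank 6 row 9 — prev 9 → HIT

TRACE = H,C,H,C,H,H,E,C,H,H,C,C,C,H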